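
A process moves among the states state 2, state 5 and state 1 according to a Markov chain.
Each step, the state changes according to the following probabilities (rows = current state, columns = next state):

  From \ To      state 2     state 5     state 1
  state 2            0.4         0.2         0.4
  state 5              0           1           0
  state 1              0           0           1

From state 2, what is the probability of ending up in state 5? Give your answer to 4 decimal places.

Let h(s) be the probability of absorption at state 5 starting from transient state s. Then h(state 5) = 1 and h(state 1) = 0. By first-step analysis:
h(state 2) = 0.4·h(state 2) + 0.2·1 + 0.4·0
Solving: h(state 2) = 0.3333.
Starting from state 2, the probability is 0.3333.

0.3333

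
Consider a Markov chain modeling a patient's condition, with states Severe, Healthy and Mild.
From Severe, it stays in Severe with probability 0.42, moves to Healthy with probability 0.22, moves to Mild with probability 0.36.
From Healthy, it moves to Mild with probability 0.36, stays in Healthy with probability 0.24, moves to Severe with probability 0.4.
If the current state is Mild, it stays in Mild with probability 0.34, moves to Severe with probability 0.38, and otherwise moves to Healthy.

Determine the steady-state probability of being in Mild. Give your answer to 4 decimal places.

Let the stationary distribution be π with π = πP and π_1 + π_2 + π_3 = 1.
π_1 = 0.42·π_1 + 0.4·π_2 + 0.38·π_3
π_2 = 0.22·π_1 + 0.24·π_2 + 0.28·π_3
Solving with the normalization constraint gives π = (0.4010, 0.2461, 0.3529).
So the stationary probability of Mild is 0.3529.

0.3529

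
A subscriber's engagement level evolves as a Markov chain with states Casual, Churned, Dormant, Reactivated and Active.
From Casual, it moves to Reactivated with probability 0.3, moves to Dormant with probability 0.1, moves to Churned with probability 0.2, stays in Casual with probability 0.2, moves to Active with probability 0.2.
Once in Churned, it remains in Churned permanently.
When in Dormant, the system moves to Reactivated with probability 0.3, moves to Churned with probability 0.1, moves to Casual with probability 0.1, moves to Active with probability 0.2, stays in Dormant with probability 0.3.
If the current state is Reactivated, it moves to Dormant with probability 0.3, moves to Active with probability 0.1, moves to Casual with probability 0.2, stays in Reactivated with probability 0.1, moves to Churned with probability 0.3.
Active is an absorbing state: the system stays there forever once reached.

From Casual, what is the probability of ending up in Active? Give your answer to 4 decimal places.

0.4590

Let h(s) be the probability of absorption at Active starting from transient state s. Then h(Active) = 1 and h(Churned) = 0. By first-step analysis:
h(Casual) = 0.2·h(Casual) + 0.2·0 + 0.1·h(Dormant) + 0.3·h(Reactivated) + 0.2·1
h(Dormant) = 0.1·h(Casual) + 0.1·0 + 0.3·h(Dormant) + 0.3·h(Reactivated) + 0.2·1
h(Reactivated) = 0.2·h(Casual) + 0.3·0 + 0.3·h(Dormant) + 0.1·h(Reactivated) + 0.1·1
Solving: h(Casual) = 0.4590, h(Dormant) = 0.5164, h(Reactivated) = 0.3852.
Starting from Casual, the probability is 0.4590.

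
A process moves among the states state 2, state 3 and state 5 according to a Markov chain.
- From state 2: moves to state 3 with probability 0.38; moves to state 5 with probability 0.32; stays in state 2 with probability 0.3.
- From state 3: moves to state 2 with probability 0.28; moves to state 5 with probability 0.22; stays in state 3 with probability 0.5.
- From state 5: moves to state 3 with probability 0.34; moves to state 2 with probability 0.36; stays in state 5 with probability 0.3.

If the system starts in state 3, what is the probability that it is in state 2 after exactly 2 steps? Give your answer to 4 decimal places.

Sum over the intermediate state after 1 step:
P = P(state 3→state 2)·P(state 2→state 2) + P(state 3→state 3)·P(state 3→state 2) + P(state 3→state 5)·P(state 5→state 2)
  = 0.28×0.3 + 0.5×0.28 + 0.22×0.36
  = 0.0840 + 0.1400 + 0.0792 = 0.3032

0.3032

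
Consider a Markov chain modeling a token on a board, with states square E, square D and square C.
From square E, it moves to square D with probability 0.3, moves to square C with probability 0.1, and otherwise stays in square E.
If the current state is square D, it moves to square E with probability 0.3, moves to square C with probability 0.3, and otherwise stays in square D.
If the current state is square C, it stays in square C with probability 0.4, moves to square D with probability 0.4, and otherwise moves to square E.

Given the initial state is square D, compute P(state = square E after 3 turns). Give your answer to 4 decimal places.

Propagate the distribution vector 3 turns from square D.
After 0 turns: (0.0000, 1.0000, 0.0000)
After 1 turn: (0.3000, 0.4000, 0.3000)
After 2 turns: (0.3600, 0.3700, 0.2700)
After 3 turns: (0.3810, 0.3640, 0.2550)
P(in square E after 3 turns) = 0.3810

0.3810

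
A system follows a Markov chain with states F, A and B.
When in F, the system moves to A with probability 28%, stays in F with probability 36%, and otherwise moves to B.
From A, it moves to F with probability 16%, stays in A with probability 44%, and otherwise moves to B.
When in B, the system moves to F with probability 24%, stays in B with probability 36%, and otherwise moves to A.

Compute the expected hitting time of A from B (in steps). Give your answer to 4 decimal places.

Let t(s) be the expected number of steps to first reach A from state s, with t(A) = 0. Conditioning on the first step:
t(F) = 1 + 0.36·t(F) + 0.36·t(B)
t(B) = 1 + 0.24·t(F) + 0.36·t(B)
Solving: t(F) = 3.0941, t(B) = 2.7228.
Expected steps from B to A: 2.7228.

2.7228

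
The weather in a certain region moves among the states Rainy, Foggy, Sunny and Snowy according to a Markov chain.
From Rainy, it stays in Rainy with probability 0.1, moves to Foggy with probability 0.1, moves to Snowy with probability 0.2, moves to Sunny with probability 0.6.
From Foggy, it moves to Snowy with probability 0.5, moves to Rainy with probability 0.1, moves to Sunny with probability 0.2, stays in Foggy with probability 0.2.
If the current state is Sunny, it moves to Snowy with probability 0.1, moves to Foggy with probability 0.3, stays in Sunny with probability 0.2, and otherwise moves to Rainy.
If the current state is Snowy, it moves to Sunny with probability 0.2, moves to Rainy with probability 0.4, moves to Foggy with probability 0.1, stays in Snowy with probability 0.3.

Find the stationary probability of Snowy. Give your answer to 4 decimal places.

0.2479

Let the stationary distribution be π with π = πP and π_1 + π_2 + π_3 + π_4 = 1.
π_1 = 0.1·π_1 + 0.1·π_2 + 0.4·π_3 + 0.4·π_4
π_2 = 0.1·π_1 + 0.2·π_2 + 0.3·π_3 + 0.1·π_4
π_3 = 0.6·π_1 + 0.2·π_2 + 0.2·π_3 + 0.2·π_4
Solving with the normalization constraint gives π = (0.2663, 0.1792, 0.3065, 0.2479).
So the stationary probability of Snowy is 0.2479.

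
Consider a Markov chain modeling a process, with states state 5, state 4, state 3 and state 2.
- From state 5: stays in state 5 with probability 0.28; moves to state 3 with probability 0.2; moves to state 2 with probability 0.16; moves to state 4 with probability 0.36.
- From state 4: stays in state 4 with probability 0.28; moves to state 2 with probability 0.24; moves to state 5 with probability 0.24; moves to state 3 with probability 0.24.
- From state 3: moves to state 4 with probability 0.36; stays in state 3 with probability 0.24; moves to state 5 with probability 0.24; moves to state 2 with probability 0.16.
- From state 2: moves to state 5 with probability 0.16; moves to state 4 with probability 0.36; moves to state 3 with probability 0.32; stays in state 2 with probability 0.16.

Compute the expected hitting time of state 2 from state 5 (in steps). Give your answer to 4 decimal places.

Let t(s) be the expected number of steps to first reach state 2 from state s, with t(state 2) = 0. Conditioning on the first step:
t(state 5) = 1 + 0.28·t(state 5) + 0.36·t(state 4) + 0.2·t(state 3)
t(state 4) = 1 + 0.24·t(state 5) + 0.28·t(state 4) + 0.24·t(state 3)
t(state 3) = 1 + 0.24·t(state 5) + 0.36·t(state 4) + 0.24·t(state 3)
Solving: t(state 5) = 5.3571, t(state 4) = 4.9603, t(state 3) = 5.3571.
Expected steps from state 5 to state 2: 5.3571.

5.3571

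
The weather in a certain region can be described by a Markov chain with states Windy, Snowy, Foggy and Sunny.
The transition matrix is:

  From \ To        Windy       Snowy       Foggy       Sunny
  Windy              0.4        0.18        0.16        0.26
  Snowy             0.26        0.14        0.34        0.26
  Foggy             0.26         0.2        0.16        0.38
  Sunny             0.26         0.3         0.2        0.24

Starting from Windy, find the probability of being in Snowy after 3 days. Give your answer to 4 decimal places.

Propagate the distribution vector 3 days from Windy.
After 0 days: (1.0000, 0.0000, 0.0000, 0.0000)
After 1 day: (0.4000, 0.1800, 0.1600, 0.2600)
After 2 days: (0.3160, 0.2072, 0.2028, 0.2740)
After 3 days: (0.3042, 0.2086, 0.2083, 0.2789)
P(in Snowy after 3 days) = 0.2086

0.2086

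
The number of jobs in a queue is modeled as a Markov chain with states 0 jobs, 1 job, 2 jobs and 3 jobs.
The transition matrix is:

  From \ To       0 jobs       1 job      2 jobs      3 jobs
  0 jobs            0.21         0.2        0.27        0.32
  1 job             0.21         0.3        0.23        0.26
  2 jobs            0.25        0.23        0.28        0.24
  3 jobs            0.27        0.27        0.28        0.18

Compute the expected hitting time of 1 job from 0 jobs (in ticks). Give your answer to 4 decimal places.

Let t(s) be the expected number of ticks to first reach 1 job from state s, with t(1 job) = 0. Conditioning on the first tick:
t(0 jobs) = 1 + 0.21·t(0 jobs) + 0.27·t(2 jobs) + 0.32·t(3 jobs)
t(2 jobs) = 1 + 0.25·t(0 jobs) + 0.28·t(2 jobs) + 0.24·t(3 jobs)
t(3 jobs) = 1 + 0.27·t(0 jobs) + 0.28·t(2 jobs) + 0.18·t(3 jobs)
Solving: t(0 jobs) = 4.4139, t(2 jobs) = 4.3021, t(3 jobs) = 4.1419.
Expected ticks from 0 jobs to 1 job: 4.4139.

4.4139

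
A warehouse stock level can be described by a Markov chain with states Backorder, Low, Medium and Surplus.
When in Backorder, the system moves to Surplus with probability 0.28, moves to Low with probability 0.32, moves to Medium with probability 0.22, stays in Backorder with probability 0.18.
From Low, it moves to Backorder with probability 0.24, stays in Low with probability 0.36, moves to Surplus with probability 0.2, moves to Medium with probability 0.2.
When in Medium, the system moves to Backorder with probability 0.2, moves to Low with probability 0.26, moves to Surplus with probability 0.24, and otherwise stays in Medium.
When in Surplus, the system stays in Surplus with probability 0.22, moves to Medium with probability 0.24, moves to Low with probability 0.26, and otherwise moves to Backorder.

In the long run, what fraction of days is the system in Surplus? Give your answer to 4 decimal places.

Let the stationary distribution be π with π = πP and π_1 + π_2 + π_3 + π_4 = 1.
π_1 = 0.18·π_1 + 0.24·π_2 + 0.2·π_3 + 0.28·π_4
π_2 = 0.32·π_1 + 0.36·π_2 + 0.26·π_3 + 0.26·π_4
π_3 = 0.22·π_1 + 0.2·π_2 + 0.3·π_3 + 0.24·π_4
Solving with the normalization constraint gives π = (0.2262, 0.3040, 0.2376, 0.2322).
So the stationary probability of Surplus is 0.2322.

0.2322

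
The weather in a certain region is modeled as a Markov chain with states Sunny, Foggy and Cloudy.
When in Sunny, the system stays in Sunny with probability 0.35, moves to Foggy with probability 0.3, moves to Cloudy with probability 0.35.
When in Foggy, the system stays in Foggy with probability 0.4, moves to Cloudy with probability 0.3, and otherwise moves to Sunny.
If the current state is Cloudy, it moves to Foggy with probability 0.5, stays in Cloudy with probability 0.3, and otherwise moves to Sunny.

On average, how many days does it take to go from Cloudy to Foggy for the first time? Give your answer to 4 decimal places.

Let t(s) be the expected number of days to first reach Foggy from state s, with t(Foggy) = 0. Conditioning on the first day:
t(Sunny) = 1 + 0.35·t(Sunny) + 0.35·t(Cloudy)
t(Cloudy) = 1 + 0.2·t(Sunny) + 0.3·t(Cloudy)
Solving: t(Sunny) = 2.7273, t(Cloudy) = 2.2078.
Expected days from Cloudy to Foggy: 2.2078.

2.2078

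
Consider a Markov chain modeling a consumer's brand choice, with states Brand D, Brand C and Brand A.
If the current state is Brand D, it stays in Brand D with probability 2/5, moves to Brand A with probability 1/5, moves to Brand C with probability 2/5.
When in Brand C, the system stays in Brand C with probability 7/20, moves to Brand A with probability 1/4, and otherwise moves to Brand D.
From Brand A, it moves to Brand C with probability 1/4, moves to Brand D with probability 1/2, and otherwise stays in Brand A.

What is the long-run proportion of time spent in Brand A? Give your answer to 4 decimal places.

Let the stationary distribution be π with π = πP and π_1 + π_2 + π_3 = 1.
π_1 = 0.4·π_1 + 0.4·π_2 + 0.5·π_3
π_2 = 0.4·π_1 + 0.35·π_2 + 0.25·π_3
Solving with the normalization constraint gives π = (0.4229, 0.3483, 0.2289).
So the stationary probability of Brand A is 0.2289.

0.2289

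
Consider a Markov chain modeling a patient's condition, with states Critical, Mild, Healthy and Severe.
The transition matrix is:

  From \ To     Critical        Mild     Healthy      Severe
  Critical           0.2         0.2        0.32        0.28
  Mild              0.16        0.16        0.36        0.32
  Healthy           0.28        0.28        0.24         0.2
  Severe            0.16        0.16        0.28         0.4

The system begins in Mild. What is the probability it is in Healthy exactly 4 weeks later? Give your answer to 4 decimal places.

Propagate the distribution vector 4 weeks from Mild.
After 0 weeks: (0.0000, 1.0000, 0.0000, 0.0000)
After 1 week: (0.1600, 0.1600, 0.3600, 0.3200)
After 2 weeks: (0.2096, 0.2096, 0.2848, 0.2960)
After 3 weeks: (0.2026, 0.2026, 0.2938, 0.3011)
After 4 weeks: (0.2034, 0.2034, 0.2926, 0.3007)
P(in Healthy after 4 weeks) = 0.2926

0.2926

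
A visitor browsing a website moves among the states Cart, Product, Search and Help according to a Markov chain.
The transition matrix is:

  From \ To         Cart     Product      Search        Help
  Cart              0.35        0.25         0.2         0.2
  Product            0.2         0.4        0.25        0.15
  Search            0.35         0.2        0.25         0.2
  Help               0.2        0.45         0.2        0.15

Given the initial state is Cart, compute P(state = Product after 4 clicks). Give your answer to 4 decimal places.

0.3220

Propagate the distribution vector 4 clicks from Cart.
After 0 clicks: (1.0000, 0.0000, 0.0000, 0.0000)
After 1 click: (0.3500, 0.2500, 0.2000, 0.2000)
After 2 clicks: (0.2825, 0.3175, 0.2225, 0.1775)
After 3 clicks: (0.2758, 0.3220, 0.2270, 0.1753)
After 4 clicks: (0.2754, 0.3220, 0.2275, 0.1751)
P(in Product after 4 clicks) = 0.3220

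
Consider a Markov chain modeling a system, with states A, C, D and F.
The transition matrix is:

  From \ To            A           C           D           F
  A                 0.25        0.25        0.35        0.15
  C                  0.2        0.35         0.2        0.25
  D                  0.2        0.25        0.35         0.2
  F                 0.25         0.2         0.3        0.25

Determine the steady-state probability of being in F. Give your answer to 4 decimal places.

Let the stationary distribution be π with π = πP and π_1 + π_2 + π_3 + π_4 = 1.
π_1 = 0.25·π_1 + 0.2·π_2 + 0.2·π_3 + 0.25·π_4
π_2 = 0.25·π_1 + 0.35·π_2 + 0.25·π_3 + 0.2·π_4
π_3 = 0.35·π_1 + 0.2·π_2 + 0.35·π_3 + 0.3·π_4
Solving with the normalization constraint gives π = (0.2217, 0.2660, 0.2995, 0.2129).
So the stationary probability of F is 0.2129.

0.2129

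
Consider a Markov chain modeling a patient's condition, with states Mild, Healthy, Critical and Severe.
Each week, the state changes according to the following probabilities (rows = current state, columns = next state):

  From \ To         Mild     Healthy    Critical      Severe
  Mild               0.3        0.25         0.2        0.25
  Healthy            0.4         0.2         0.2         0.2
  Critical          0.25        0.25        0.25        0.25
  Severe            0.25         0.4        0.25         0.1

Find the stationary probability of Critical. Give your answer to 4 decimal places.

0.2214

Let the stationary distribution be π with π = πP and π_1 + π_2 + π_3 + π_4 = 1.
π_1 = 0.3·π_1 + 0.4·π_2 + 0.25·π_3 + 0.25·π_4
π_2 = 0.25·π_1 + 0.2·π_2 + 0.25·π_3 + 0.4·π_4
π_3 = 0.2·π_1 + 0.2·π_2 + 0.25·π_3 + 0.25·π_4
Solving with the normalization constraint gives π = (0.3054, 0.2675, 0.2214, 0.2058).
So the stationary probability of Critical is 0.2214.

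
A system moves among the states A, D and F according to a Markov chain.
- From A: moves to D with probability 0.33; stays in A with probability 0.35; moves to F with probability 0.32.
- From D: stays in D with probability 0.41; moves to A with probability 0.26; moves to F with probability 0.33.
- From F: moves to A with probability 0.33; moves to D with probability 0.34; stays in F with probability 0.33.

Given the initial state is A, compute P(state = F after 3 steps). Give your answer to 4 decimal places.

0.3269

Propagate the distribution vector 3 steps from A.
After 0 steps: (1.0000, 0.0000, 0.0000)
After 1 step: (0.3500, 0.3300, 0.3200)
After 2 steps: (0.3139, 0.3596, 0.3265)
After 3 steps: (0.3111, 0.3620, 0.3269)
P(in F after 3 steps) = 0.3269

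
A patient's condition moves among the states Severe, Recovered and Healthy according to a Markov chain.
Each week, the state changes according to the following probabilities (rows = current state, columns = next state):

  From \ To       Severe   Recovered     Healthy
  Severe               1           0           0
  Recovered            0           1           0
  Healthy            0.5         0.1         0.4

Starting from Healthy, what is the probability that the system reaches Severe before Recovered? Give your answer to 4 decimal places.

0.8333

Let h(s) be the probability of absorption at Severe starting from transient state s. Then h(Severe) = 1 and h(Recovered) = 0. By first-step analysis:
h(Healthy) = 0.5·1 + 0.1·0 + 0.4·h(Healthy)
Solving: h(Healthy) = 0.8333.
Starting from Healthy, the probability is 0.8333.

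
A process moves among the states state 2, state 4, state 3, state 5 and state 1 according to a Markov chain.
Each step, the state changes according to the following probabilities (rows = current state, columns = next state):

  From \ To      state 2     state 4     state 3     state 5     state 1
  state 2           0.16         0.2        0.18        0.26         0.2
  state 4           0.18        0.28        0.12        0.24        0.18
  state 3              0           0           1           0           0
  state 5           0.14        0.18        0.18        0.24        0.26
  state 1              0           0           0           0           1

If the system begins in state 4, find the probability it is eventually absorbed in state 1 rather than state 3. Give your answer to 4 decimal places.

0.5837

Let h(s) be the probability of absorption at state 1 starting from transient state s. Then h(state 1) = 1 and h(state 3) = 0. By first-step analysis:
h(state 2) = 0.16·h(state 2) + 0.2·h(state 4) + 0.18·0 + 0.26·h(state 5) + 0.2·1
h(state 4) = 0.18·h(state 2) + 0.28·h(state 4) + 0.12·0 + 0.24·h(state 5) + 0.18·1
h(state 5) = 0.14·h(state 2) + 0.18·h(state 4) + 0.18·0 + 0.24·h(state 5) + 0.26·1
Solving: h(state 2) = 0.5576, h(state 4) = 0.5837, h(state 5) = 0.5831.
Starting from state 4, the probability is 0.5837.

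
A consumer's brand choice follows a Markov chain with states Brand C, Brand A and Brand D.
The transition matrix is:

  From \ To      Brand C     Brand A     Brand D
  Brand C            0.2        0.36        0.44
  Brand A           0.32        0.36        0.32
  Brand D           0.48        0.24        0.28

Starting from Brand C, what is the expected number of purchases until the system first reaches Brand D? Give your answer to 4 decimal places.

Let t(s) be the expected number of purchases to first reach Brand D from state s, with t(Brand D) = 0. Conditioning on the first purchase:
t(Brand C) = 1 + 0.2·t(Brand C) + 0.36·t(Brand A)
t(Brand A) = 1 + 0.32·t(Brand C) + 0.36·t(Brand A)
Solving: t(Brand C) = 2.5202, t(Brand A) = 2.8226.
Expected purchases from Brand C to Brand D: 2.5202.

2.5202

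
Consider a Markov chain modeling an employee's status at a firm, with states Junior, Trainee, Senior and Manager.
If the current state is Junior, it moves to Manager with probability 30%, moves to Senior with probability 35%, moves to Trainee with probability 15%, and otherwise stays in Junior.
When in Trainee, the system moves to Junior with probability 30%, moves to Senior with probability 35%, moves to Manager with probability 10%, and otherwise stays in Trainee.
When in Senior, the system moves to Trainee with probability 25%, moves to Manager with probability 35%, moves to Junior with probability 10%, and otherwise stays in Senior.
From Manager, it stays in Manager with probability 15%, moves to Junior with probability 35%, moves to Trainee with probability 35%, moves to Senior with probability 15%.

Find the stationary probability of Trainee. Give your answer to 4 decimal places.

Let the stationary distribution be π with π = πP and π_1 + π_2 + π_3 + π_4 = 1.
π_1 = 0.2·π_1 + 0.3·π_2 + 0.1·π_3 + 0.35·π_4
π_2 = 0.15·π_1 + 0.25·π_2 + 0.25·π_3 + 0.35·π_4
π_3 = 0.35·π_1 + 0.35·π_2 + 0.3·π_3 + 0.15·π_4
Solving with the normalization constraint gives π = (0.2305, 0.2499, 0.2895, 0.2300).
So the stationary probability of Trainee is 0.2499.

0.2499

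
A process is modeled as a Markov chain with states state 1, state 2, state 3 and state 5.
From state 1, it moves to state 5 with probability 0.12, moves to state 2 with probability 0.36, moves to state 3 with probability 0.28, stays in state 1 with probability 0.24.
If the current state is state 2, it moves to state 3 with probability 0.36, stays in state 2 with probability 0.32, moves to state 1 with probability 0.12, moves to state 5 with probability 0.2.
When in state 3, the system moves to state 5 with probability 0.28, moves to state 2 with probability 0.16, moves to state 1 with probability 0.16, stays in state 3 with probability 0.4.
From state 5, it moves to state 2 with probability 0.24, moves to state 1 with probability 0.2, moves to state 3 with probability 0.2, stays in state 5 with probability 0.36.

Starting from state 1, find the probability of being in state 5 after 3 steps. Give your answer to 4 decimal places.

Propagate the distribution vector 3 steps from state 1.
After 0 steps: (1.0000, 0.0000, 0.0000, 0.0000)
After 1 step: (0.2400, 0.3600, 0.2800, 0.1200)
After 2 steps: (0.1696, 0.2752, 0.3328, 0.2224)
After 3 steps: (0.1715, 0.2557, 0.3242, 0.2486)
P(in state 5 after 3 steps) = 0.2486

0.2486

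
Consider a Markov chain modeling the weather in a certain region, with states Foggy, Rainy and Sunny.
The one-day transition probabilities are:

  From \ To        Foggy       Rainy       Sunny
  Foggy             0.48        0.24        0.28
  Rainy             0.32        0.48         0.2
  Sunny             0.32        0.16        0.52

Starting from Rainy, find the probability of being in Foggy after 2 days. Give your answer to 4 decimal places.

Sum over the intermediate state after 1 day:
P = P(Rainy→Foggy)·P(Foggy→Foggy) + P(Rainy→Rainy)·P(Rainy→Foggy) + P(Rainy→Sunny)·P(Sunny→Foggy)
  = 0.32×0.48 + 0.48×0.32 + 0.2×0.32
  = 0.1536 + 0.1536 + 0.0640 = 0.3712

0.3712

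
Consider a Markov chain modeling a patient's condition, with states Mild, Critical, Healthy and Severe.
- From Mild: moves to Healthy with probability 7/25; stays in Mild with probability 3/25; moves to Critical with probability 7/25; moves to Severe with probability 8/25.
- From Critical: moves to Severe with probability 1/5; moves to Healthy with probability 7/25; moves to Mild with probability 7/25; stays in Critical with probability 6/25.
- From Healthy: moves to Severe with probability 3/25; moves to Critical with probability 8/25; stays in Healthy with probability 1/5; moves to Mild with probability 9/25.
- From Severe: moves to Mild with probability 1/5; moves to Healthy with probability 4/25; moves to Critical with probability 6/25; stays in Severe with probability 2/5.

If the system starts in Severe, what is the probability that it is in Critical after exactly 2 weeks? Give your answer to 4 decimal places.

0.2608

Propagate the distribution vector 2 weeks from Severe.
After 0 weeks: (0.0000, 0.0000, 0.0000, 1.0000)
After 1 week: (0.2000, 0.2400, 0.1600, 0.4000)
After 2 weeks: (0.2288, 0.2608, 0.2192, 0.2912)
P(in Critical after 2 weeks) = 0.2608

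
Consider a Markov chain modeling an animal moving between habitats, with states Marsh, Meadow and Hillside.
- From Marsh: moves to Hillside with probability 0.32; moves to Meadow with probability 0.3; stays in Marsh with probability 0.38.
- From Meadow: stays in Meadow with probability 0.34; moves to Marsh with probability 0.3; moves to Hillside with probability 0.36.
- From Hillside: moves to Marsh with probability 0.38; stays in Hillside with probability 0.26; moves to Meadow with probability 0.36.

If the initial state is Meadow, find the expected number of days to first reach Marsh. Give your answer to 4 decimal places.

Let t(s) be the expected number of days to first reach Marsh from state s, with t(Marsh) = 0. Conditioning on the first day:
t(Meadow) = 1 + 0.34·t(Meadow) + 0.36·t(Hillside)
t(Hillside) = 1 + 0.36·t(Meadow) + 0.26·t(Hillside)
Solving: t(Meadow) = 3.0658, t(Hillside) = 2.8428.
Expected days from Meadow to Marsh: 3.0658.

3.0658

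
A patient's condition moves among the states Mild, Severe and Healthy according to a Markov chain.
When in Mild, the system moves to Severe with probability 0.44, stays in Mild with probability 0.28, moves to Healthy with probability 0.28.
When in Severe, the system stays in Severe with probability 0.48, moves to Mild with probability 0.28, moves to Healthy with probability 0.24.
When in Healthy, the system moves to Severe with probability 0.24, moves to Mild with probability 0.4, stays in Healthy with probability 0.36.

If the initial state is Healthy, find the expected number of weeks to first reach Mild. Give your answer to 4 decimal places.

Let t(s) be the expected number of weeks to first reach Mild from state s, with t(Mild) = 0. Conditioning on the first week:
t(Severe) = 1 + 0.48·t(Severe) + 0.24·t(Healthy)
t(Healthy) = 1 + 0.24·t(Severe) + 0.36·t(Healthy)
Solving: t(Severe) = 3.1977, t(Healthy) = 2.7616.
Expected weeks from Healthy to Mild: 2.7616.

2.7616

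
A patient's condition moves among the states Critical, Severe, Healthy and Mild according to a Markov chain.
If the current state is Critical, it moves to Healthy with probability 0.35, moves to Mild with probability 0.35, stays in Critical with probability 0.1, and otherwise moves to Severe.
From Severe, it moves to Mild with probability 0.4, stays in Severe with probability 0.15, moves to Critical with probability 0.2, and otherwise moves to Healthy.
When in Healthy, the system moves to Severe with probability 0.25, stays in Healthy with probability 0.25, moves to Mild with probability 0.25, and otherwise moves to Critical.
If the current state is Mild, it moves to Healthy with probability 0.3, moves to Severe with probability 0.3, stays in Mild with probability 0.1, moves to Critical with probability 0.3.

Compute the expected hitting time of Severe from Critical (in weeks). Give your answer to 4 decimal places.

Let t(s) be the expected number of weeks to first reach Severe from state s, with t(Severe) = 0. Conditioning on the first week:
t(Critical) = 1 + 0.1·t(Critical) + 0.35·t(Healthy) + 0.35·t(Mild)
t(Healthy) = 1 + 0.25·t(Critical) + 0.25·t(Healthy) + 0.25·t(Mild)
t(Mild) = 1 + 0.3·t(Critical) + 0.3·t(Healthy) + 0.1·t(Mild)
Solving: t(Critical) = 4.1515, t(Healthy) = 3.9924, t(Mild) = 3.8258.
Expected weeks from Critical to Severe: 4.1515.

4.1515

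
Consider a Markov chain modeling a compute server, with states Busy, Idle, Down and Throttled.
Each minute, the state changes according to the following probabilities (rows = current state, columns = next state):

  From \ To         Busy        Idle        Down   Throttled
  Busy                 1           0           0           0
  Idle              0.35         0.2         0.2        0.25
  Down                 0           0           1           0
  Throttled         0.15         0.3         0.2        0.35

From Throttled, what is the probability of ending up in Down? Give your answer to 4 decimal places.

0.4944

Let h(s) be the probability of absorption at Down starting from transient state s. Then h(Down) = 1 and h(Busy) = 0. By first-step analysis:
h(Idle) = 0.35·0 + 0.2·h(Idle) + 0.2·1 + 0.25·h(Throttled)
h(Throttled) = 0.15·0 + 0.3·h(Idle) + 0.2·1 + 0.35·h(Throttled)
Solving: h(Idle) = 0.4045, h(Throttled) = 0.4944.
Starting from Throttled, the probability is 0.4944.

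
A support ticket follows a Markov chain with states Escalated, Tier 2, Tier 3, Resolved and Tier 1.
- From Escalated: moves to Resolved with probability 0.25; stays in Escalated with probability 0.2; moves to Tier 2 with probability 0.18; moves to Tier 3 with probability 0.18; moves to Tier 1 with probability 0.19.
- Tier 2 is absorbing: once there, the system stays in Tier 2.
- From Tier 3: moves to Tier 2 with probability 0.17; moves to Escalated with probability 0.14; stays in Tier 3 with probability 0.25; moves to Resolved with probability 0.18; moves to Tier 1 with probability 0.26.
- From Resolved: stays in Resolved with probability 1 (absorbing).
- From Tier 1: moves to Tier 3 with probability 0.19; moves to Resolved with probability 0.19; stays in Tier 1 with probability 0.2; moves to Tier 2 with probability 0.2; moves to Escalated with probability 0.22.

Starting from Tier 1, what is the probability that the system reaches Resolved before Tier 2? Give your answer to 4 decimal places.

Let h(s) be the probability of absorption at Resolved starting from transient state s. Then h(Resolved) = 1 and h(Tier 2) = 0. By first-step analysis:
h(Escalated) = 0.2·h(Escalated) + 0.18·0 + 0.18·h(Tier 3) + 0.25·1 + 0.19·h(Tier 1)
h(Tier 3) = 0.14·h(Escalated) + 0.17·0 + 0.25·h(Tier 3) + 0.18·1 + 0.26·h(Tier 1)
h(Tier 1) = 0.22·h(Escalated) + 0.2·0 + 0.19·h(Tier 3) + 0.19·1 + 0.2·h(Tier 1)
Solving: h(Escalated) = 0.5515, h(Tier 3) = 0.5207, h(Tier 1) = 0.5128.
Starting from Tier 1, the probability is 0.5128.

0.5128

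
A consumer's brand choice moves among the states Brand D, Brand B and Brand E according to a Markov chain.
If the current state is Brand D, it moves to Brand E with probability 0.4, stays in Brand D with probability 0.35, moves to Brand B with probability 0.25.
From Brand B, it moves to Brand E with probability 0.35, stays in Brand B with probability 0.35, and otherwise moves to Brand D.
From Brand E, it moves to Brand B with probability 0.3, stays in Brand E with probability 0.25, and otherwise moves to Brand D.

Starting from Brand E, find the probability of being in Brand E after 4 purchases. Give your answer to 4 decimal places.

0.3352

Propagate the distribution vector 4 purchases from Brand E.
After 0 purchases: (0.0000, 0.0000, 1.0000)
After 1 purchase: (0.4500, 0.3000, 0.2500)
After 2 purchases: (0.3600, 0.2925, 0.3475)
After 3 purchases: (0.3701, 0.2966, 0.3333)
After 4 purchases: (0.3685, 0.2963, 0.3352)
P(in Brand E after 4 purchases) = 0.3352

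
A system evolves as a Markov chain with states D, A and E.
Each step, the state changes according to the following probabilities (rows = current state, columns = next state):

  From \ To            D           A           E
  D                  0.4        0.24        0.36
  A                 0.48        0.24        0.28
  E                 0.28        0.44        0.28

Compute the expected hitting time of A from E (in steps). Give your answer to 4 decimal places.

2.6570

Let t(s) be the expected number of steps to first reach A from state s, with t(A) = 0. Conditioning on the first step:
t(D) = 1 + 0.4·t(D) + 0.36·t(E)
t(E) = 1 + 0.28·t(D) + 0.28·t(E)
Solving: t(D) = 3.2609, t(E) = 2.6570.
Expected steps from E to A: 2.6570.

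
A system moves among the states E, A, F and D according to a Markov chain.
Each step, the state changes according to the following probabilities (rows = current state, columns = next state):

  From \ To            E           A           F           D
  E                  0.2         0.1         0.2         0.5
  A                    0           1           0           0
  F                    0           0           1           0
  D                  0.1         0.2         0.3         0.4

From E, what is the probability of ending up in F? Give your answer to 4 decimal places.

0.6279

Let h(s) be the probability of absorption at F starting from transient state s. Then h(F) = 1 and h(A) = 0. By first-step analysis:
h(E) = 0.2·h(E) + 0.1·0 + 0.2·1 + 0.5·h(D)
h(D) = 0.1·h(E) + 0.2·0 + 0.3·1 + 0.4·h(D)
Solving: h(E) = 0.6279, h(D) = 0.6047.
Starting from E, the probability is 0.6279.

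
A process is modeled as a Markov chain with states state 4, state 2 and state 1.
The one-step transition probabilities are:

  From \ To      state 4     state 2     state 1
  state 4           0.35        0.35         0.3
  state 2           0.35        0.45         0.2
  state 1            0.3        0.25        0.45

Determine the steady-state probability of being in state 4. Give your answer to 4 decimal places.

0.3344

Let the stationary distribution be π with π = πP and π_1 + π_2 + π_3 = 1.
π_1 = 0.35·π_1 + 0.35·π_2 + 0.3·π_3
π_2 = 0.35·π_1 + 0.45·π_2 + 0.25·π_3
Solving with the normalization constraint gives π = (0.3344, 0.3543, 0.3113).
So the stationary probability of state 4 is 0.3344.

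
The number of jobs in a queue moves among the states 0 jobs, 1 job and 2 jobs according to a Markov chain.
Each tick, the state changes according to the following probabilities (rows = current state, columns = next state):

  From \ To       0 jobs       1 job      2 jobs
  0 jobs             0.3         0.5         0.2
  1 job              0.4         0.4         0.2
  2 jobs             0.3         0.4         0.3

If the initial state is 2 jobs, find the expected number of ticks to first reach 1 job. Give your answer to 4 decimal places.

Let t(s) be the expected number of ticks to first reach 1 job from state s, with t(1 job) = 0. Conditioning on the first tick:
t(0 jobs) = 1 + 0.3·t(0 jobs) + 0.2·t(2 jobs)
t(2 jobs) = 1 + 0.3·t(0 jobs) + 0.3·t(2 jobs)
Solving: t(0 jobs) = 2.0930, t(2 jobs) = 2.3256.
Expected ticks from 2 jobs to 1 job: 2.3256.

2.3256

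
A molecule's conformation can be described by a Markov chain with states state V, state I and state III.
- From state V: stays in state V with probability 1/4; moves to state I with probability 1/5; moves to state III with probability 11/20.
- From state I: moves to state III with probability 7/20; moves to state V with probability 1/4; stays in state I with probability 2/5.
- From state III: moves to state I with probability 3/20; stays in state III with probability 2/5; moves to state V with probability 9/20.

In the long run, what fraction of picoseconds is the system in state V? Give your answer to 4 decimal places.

Let the stationary distribution be π with π = πP and π_1 + π_2 + π_3 = 1.
π_1 = 0.25·π_1 + 0.25·π_2 + 0.45·π_3
π_2 = 0.2·π_1 + 0.4·π_2 + 0.15·π_3
Solving with the normalization constraint gives π = (0.3379, 0.2225, 0.4396).
So the stationary probability of state V is 0.3379.

0.3379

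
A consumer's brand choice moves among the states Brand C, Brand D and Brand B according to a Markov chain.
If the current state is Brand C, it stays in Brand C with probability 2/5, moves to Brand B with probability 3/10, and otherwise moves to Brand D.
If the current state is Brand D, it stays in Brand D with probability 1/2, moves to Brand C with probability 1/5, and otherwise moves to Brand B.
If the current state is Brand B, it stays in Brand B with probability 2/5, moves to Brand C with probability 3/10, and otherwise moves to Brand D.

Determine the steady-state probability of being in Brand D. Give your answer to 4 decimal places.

Let the stationary distribution be π with π = πP and π_1 + π_2 + π_3 = 1.
π_1 = 0.4·π_1 + 0.2·π_2 + 0.3·π_3
π_2 = 0.3·π_1 + 0.5·π_2 + 0.3·π_3
Solving with the normalization constraint gives π = (0.2917, 0.3750, 0.3333).
So the stationary probability of Brand D is 0.3750.

0.3750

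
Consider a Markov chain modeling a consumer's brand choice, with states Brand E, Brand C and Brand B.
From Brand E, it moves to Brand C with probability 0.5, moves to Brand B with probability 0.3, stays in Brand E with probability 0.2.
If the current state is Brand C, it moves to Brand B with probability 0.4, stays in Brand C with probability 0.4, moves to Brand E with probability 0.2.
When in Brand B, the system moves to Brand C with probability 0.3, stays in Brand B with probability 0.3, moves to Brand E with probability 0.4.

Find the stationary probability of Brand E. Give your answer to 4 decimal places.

Let the stationary distribution be π with π = πP and π_1 + π_2 + π_3 = 1.
π_1 = 0.2·π_1 + 0.2·π_2 + 0.4·π_3
π_2 = 0.5·π_1 + 0.4·π_2 + 0.3·π_3
Solving with the normalization constraint gives π = (0.2679, 0.3929, 0.3393).
So the stationary probability of Brand E is 0.2679.

0.2679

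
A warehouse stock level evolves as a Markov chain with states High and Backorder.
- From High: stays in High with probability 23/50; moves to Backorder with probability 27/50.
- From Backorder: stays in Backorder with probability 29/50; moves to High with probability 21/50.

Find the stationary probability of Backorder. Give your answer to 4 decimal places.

Let the stationary distribution be π with π = πP and π_1 + π_2 = 1.
π_1 = 0.46·π_1 + 0.42·π_2
Solving with the normalization constraint gives π = (0.4375, 0.5625).
So the stationary probability of Backorder is 0.5625.

0.5625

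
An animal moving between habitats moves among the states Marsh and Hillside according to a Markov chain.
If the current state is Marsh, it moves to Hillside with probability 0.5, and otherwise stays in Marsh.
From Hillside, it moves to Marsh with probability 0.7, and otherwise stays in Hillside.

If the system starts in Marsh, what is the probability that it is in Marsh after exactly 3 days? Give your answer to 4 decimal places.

Propagate the distribution vector 3 days from Marsh.
After 0 days: (1.0000, 0.0000)
After 1 day: (0.5000, 0.5000)
After 2 days: (0.6000, 0.4000)
After 3 days: (0.5800, 0.4200)
P(in Marsh after 3 days) = 0.5800

0.5800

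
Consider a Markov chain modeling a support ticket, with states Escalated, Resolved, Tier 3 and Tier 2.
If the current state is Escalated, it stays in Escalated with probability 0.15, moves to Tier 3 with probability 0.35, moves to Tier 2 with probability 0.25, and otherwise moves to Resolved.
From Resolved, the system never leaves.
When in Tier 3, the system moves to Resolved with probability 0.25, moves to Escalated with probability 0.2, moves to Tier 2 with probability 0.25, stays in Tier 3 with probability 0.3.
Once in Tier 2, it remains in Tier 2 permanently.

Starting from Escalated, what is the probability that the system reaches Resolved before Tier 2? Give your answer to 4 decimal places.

Let h(s) be the probability of absorption at Resolved starting from transient state s. Then h(Resolved) = 1 and h(Tier 2) = 0. By first-step analysis:
h(Escalated) = 0.15·h(Escalated) + 0.25·1 + 0.35·h(Tier 3) + 0.25·0
h(Tier 3) = 0.2·h(Escalated) + 0.25·1 + 0.3·h(Tier 3) + 0.25·0
Solving: h(Escalated) = 0.5000, h(Tier 3) = 0.5000.
Starting from Escalated, the probability is 0.5000.

0.5000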